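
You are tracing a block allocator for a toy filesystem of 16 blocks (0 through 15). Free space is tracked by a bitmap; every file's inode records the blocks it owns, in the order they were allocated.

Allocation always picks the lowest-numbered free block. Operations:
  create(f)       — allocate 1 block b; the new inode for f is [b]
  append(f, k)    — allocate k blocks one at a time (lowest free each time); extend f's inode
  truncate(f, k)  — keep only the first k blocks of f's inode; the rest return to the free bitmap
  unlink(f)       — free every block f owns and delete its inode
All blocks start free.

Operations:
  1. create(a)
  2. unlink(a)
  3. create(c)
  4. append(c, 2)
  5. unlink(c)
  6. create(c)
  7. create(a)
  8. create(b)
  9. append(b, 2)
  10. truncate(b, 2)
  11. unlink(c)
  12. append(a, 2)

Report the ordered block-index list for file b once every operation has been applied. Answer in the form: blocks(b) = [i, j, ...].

after create(a) → a:[0]  free=[F...............]
after unlink(a) →   free=[................]
after create(c) → c:[0]  free=[F...............]
after append(c, 2) → c:[0, 1, 2]  free=[FFF.............]
after unlink(c) →   free=[................]
after create(c) → c:[0]  free=[F...............]
after create(a) → a:[1], c:[0]  free=[FF..............]
after create(b) → a:[1], b:[2], c:[0]  free=[FFF.............]
after append(b, 2) → a:[1], b:[2, 3, 4], c:[0]  free=[FFFFF...........]
after truncate(b, 2) → a:[1], b:[2, 3], c:[0]  free=[FFFF............]
after unlink(c) → a:[1], b:[2, 3]  free=[.FFF............]
after append(a, 2) → a:[1, 0, 4], b:[2, 3]  free=[FFFFF...........]

blocks(b) = [2, 3]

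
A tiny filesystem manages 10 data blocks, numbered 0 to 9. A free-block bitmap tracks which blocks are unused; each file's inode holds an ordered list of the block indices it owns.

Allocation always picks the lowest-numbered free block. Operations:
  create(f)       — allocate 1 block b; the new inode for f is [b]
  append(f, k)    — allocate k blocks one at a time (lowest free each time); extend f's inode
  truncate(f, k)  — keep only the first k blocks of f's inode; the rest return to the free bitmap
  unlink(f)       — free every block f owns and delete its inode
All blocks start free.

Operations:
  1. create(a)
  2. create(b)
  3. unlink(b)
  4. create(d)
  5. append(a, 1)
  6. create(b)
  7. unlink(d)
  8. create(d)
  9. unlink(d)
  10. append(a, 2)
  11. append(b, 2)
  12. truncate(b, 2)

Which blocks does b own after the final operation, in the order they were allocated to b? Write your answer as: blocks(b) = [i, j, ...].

  1. create(a)  ⇒  F.........  {a→[0]}
  2. create(b)  ⇒  FF........  {a→[0]; b→[1]}
  3. unlink(b)  ⇒  F.........  {a→[0]}
  4. create(d)  ⇒  FF........  {a→[0]; d→[1]}
  5. append(a, 1)  ⇒  FFF.......  {a→[0, 2]; d→[1]}
  6. create(b)  ⇒  FFFF......  {a→[0, 2]; b→[3]; d→[1]}
  7. unlink(d)  ⇒  F.FF......  {a→[0, 2]; b→[3]}
  8. create(d)  ⇒  FFFF......  {a→[0, 2]; b→[3]; d→[1]}
  9. unlink(d)  ⇒  F.FF......  {a→[0, 2]; b→[3]}
  10. append(a, 2)  ⇒  FFFFF.....  {a→[0, 2, 1, 4]; b→[3]}
  11. append(b, 2)  ⇒  FFFFFFF...  {a→[0, 2, 1, 4]; b→[3, 5, 6]}
  12. truncate(b, 2)  ⇒  FFFFFF....  {a→[0, 2, 1, 4]; b→[3, 5]}

blocks(b) = [3, 5]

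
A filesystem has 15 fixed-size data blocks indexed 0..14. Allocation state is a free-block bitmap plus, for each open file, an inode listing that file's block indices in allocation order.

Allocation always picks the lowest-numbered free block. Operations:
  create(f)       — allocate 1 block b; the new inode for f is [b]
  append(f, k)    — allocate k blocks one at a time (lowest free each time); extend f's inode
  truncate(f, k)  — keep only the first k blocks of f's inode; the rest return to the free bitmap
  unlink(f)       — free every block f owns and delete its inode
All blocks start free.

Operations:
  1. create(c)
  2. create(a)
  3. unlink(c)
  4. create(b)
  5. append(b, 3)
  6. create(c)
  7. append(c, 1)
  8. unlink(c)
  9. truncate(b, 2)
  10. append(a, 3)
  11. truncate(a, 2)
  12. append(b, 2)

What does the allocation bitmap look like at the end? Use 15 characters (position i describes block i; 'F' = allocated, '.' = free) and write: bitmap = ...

bitmap = FFFFFF.........

  1. create(c)  ⇒  F..............  {c→[0]}
  2. create(a)  ⇒  FF.............  {a→[1]; c→[0]}
  3. unlink(c)  ⇒  .F.............  {a→[1]}
  4. create(b)  ⇒  FF.............  {a→[1]; b→[0]}
  5. append(b, 3)  ⇒  FFFFF..........  {a→[1]; b→[0, 2, 3, 4]}
  6. create(c)  ⇒  FFFFFF.........  {a→[1]; b→[0, 2, 3, 4]; c→[5]}
  7. append(c, 1)  ⇒  FFFFFFF........  {a→[1]; b→[0, 2, 3, 4]; c→[5, 6]}
  8. unlink(c)  ⇒  FFFFF..........  {a→[1]; b→[0, 2, 3, 4]}
  9. truncate(b, 2)  ⇒  FFF............  {a→[1]; b→[0, 2]}
  10. append(a, 3)  ⇒  FFFFFF.........  {a→[1, 3, 4, 5]; b→[0, 2]}
  11. truncate(a, 2)  ⇒  FFFF...........  {a→[1, 3]; b→[0, 2]}
  12. append(b, 2)  ⇒  FFFFFF.........  {a→[1, 3]; b→[0, 2, 4, 5]}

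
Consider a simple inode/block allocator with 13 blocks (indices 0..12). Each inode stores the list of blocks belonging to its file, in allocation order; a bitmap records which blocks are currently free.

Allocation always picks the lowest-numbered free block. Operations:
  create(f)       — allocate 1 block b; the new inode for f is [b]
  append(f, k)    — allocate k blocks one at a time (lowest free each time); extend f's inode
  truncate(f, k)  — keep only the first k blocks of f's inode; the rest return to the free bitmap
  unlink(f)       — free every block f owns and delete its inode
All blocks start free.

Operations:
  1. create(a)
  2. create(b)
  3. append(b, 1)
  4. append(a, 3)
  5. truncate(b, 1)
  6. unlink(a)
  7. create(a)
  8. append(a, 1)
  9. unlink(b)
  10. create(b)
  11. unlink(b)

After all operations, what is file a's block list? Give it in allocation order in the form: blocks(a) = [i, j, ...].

create(a): bitmap=F............ | a=[0]
create(b): bitmap=FF........... | a=[0] b=[1]
append(b, 1): bitmap=FFF.......... | a=[0] b=[1, 2]
append(a, 3): bitmap=FFFFFF....... | a=[0, 3, 4, 5] b=[1, 2]
truncate(b, 1): bitmap=FF.FFF....... | a=[0, 3, 4, 5] b=[1]
unlink(a): bitmap=.F........... | b=[1]
create(a): bitmap=FF........... | a=[0] b=[1]
append(a, 1): bitmap=FFF.......... | a=[0, 2] b=[1]
unlink(b): bitmap=F.F.......... | a=[0, 2]
create(b): bitmap=FFF.......... | a=[0, 2] b=[1]
unlink(b): bitmap=F.F.......... | a=[0, 2]

blocks(a) = [0, 2]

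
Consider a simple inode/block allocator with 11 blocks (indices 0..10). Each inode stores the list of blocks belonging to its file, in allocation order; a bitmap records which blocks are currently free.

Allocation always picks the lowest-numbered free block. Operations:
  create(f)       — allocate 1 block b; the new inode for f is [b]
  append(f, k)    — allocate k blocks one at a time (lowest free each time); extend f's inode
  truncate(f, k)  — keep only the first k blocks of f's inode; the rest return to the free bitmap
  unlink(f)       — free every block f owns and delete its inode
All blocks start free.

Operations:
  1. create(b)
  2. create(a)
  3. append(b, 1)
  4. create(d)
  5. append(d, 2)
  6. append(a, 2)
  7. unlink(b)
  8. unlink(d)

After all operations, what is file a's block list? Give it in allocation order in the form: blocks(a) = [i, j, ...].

blocks(a) = [1, 6, 7]

[1] create(b) — b=0 (map F..........)
[2] create(a) — a=1 b=0 (map FF.........)
[3] append(b, 1) — a=1 b=0,2 (map FFF........)
[4] create(d) — a=1 b=0,2 d=3 (map FFFF.......)
[5] append(d, 2) — a=1 b=0,2 d=3,4,5 (map FFFFFF.....)
[6] append(a, 2) — a=1,6,7 b=0,2 d=3,4,5 (map FFFFFFFF...)
[7] unlink(b) — a=1,6,7 d=3,4,5 (map .F.FFFFF...)
[8] unlink(d) — a=1,6,7 (map .F....FF...)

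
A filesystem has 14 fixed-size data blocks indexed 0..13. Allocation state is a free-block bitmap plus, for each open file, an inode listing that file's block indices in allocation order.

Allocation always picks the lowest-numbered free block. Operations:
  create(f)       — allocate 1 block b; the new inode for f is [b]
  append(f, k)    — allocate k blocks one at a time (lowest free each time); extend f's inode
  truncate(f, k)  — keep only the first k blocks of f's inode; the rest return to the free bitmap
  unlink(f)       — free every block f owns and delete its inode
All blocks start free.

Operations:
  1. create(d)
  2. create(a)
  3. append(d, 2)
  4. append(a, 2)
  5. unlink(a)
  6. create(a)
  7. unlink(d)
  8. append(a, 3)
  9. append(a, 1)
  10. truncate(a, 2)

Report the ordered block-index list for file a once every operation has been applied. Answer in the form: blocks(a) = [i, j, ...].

blocks(a) = [1, 0]

create(d): bitmap=F............. | d=[0]
create(a): bitmap=FF............ | a=[1] d=[0]
append(d, 2): bitmap=FFFF.......... | a=[1] d=[0, 2, 3]
append(a, 2): bitmap=FFFFFF........ | a=[1, 4, 5] d=[0, 2, 3]
unlink(a): bitmap=F.FF.......... | d=[0, 2, 3]
create(a): bitmap=FFFF.......... | a=[1] d=[0, 2, 3]
unlink(d): bitmap=.F............ | a=[1]
append(a, 3): bitmap=FFFF.......... | a=[1, 0, 2, 3]
append(a, 1): bitmap=FFFFF......... | a=[1, 0, 2, 3, 4]
truncate(a, 2): bitmap=FF............ | a=[1, 0]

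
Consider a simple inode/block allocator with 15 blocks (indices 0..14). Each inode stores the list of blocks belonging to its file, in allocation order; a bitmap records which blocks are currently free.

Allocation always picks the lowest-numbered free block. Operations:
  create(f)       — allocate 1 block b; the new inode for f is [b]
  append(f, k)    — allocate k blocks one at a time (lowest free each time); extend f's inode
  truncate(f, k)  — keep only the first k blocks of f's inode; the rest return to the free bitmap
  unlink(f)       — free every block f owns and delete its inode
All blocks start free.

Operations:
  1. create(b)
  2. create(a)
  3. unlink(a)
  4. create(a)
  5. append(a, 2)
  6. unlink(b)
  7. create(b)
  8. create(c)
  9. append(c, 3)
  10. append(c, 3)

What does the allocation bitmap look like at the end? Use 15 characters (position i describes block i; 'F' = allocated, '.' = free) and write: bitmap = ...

[1] create(b) — b=0 (map F..............)
[2] create(a) — a=1 b=0 (map FF.............)
[3] unlink(a) — b=0 (map F..............)
[4] create(a) — a=1 b=0 (map FF.............)
[5] append(a, 2) — a=1,2,3 b=0 (map FFFF...........)
[6] unlink(b) — a=1,2,3 (map .FFF...........)
[7] create(b) — a=1,2,3 b=0 (map FFFF...........)
[8] create(c) — a=1,2,3 b=0 c=4 (map FFFFF..........)
[9] append(c, 3) — a=1,2,3 b=0 c=4,5,6,7 (map FFFFFFFF.......)
[10] append(c, 3) — a=1,2,3 b=0 c=4,5,6,7,8,9,10 (map FFFFFFFFFFF....)

bitmap = FFFFFFFFFFF....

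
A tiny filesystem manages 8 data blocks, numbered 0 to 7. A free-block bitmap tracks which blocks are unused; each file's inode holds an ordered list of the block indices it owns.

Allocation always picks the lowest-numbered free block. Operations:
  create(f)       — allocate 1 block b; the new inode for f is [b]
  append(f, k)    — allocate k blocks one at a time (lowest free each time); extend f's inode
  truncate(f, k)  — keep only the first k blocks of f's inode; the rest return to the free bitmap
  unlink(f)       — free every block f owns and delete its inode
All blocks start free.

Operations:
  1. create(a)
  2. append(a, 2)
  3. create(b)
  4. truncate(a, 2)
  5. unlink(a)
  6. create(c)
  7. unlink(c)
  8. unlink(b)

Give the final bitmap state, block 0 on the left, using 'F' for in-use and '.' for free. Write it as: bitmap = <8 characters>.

bitmap = ........

[1] create(a) — a=0 (map F.......)
[2] append(a, 2) — a=0,1,2 (map FFF.....)
[3] create(b) — a=0,1,2 b=3 (map FFFF....)
[4] truncate(a, 2) — a=0,1 b=3 (map FF.F....)
[5] unlink(a) — b=3 (map ...F....)
[6] create(c) — b=3 c=0 (map F..F....)
[7] unlink(c) — b=3 (map ...F....)
[8] unlink(b) —  (map ........)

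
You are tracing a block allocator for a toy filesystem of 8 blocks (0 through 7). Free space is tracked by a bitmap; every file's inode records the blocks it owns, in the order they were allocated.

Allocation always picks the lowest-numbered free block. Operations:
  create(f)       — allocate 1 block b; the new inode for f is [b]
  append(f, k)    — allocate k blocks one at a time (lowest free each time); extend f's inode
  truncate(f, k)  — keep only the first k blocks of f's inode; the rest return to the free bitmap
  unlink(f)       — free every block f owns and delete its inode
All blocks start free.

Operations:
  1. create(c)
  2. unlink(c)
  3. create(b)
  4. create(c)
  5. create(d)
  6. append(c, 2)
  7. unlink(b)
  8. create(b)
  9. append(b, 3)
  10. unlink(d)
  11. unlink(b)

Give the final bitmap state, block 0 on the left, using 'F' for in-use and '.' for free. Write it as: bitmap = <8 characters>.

bitmap = .F.FF...

after create(c) → c:[0]  free=[F.......]
after unlink(c) →   free=[........]
after create(b) → b:[0]  free=[F.......]
after create(c) → b:[0], c:[1]  free=[FF......]
after create(d) → b:[0], c:[1], d:[2]  free=[FFF.....]
after append(c, 2) → b:[0], c:[1, 3, 4], d:[2]  free=[FFFFF...]
after unlink(b) → c:[1, 3, 4], d:[2]  free=[.FFFF...]
after create(b) → b:[0], c:[1, 3, 4], d:[2]  free=[FFFFF...]
after append(b, 3) → b:[0, 5, 6, 7], c:[1, 3, 4], d:[2]  free=[FFFFFFFF]
after unlink(d) → b:[0, 5, 6, 7], c:[1, 3, 4]  free=[FF.FFFFF]
after unlink(b) → c:[1, 3, 4]  free=[.F.FF...]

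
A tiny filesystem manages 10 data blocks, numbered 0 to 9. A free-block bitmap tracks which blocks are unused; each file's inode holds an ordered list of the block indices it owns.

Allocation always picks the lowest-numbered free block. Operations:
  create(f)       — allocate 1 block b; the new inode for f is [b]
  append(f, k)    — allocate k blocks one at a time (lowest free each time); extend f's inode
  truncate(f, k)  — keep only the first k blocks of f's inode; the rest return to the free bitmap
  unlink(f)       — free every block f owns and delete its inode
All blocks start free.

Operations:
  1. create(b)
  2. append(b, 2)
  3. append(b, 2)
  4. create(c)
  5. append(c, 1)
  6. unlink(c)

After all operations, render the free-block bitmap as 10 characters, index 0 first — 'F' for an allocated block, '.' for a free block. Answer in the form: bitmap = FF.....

bitmap = FFFFF.....

after create(b) → b:[0]  free=[F.........]
after append(b, 2) → b:[0, 1, 2]  free=[FFF.......]
after append(b, 2) → b:[0, 1, 2, 3, 4]  free=[FFFFF.....]
after create(c) → b:[0, 1, 2, 3, 4], c:[5]  free=[FFFFFF....]
after append(c, 1) → b:[0, 1, 2, 3, 4], c:[5, 6]  free=[FFFFFFF...]
after unlink(c) → b:[0, 1, 2, 3, 4]  free=[FFFFF.....]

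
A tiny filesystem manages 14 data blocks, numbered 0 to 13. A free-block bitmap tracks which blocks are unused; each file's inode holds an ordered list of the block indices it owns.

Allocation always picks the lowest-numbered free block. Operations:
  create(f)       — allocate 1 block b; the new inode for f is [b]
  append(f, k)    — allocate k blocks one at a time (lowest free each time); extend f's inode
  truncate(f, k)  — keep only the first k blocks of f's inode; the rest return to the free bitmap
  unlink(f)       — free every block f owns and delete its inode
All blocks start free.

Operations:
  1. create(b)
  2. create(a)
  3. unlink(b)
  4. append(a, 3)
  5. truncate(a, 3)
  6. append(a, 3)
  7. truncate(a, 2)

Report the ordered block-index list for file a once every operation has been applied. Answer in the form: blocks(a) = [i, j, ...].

after create(b) → b:[0]  free=[F.............]
after create(a) → a:[1], b:[0]  free=[FF............]
after unlink(b) → a:[1]  free=[.F............]
after append(a, 3) → a:[1, 0, 2, 3]  free=[FFFF..........]
after truncate(a, 3) → a:[1, 0, 2]  free=[FFF...........]
after append(a, 3) → a:[1, 0, 2, 3, 4, 5]  free=[FFFFFF........]
after truncate(a, 2) → a:[1, 0]  free=[FF............]

blocks(a) = [1, 0]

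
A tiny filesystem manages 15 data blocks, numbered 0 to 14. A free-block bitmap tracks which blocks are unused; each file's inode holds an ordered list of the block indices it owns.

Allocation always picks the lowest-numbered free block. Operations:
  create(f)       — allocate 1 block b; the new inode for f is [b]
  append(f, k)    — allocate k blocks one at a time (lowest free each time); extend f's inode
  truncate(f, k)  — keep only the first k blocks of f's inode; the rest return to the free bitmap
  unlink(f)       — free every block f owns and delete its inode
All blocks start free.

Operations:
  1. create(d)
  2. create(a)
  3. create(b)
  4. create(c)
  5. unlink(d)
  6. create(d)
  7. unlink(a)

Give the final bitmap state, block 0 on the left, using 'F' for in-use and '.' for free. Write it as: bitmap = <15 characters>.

bitmap = F.FF...........

[1] create(d) — d=0 (map F..............)
[2] create(a) — a=1 d=0 (map FF.............)
[3] create(b) — a=1 b=2 d=0 (map FFF............)
[4] create(c) — a=1 b=2 c=3 d=0 (map FFFF...........)
[5] unlink(d) — a=1 b=2 c=3 (map .FFF...........)
[6] create(d) — a=1 b=2 c=3 d=0 (map FFFF...........)
[7] unlink(a) — b=2 c=3 d=0 (map F.FF...........)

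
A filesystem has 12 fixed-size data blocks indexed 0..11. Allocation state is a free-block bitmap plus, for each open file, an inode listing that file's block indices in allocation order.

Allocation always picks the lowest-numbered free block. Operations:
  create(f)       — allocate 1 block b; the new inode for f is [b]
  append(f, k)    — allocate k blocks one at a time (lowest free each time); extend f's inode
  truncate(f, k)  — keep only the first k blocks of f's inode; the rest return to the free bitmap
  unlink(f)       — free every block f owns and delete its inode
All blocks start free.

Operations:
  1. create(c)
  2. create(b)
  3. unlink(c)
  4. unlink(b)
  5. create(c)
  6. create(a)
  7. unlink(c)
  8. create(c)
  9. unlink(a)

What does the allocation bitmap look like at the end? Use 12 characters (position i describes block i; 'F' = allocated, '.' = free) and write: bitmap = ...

  1. create(c)  ⇒  F...........  {c→[0]}
  2. create(b)  ⇒  FF..........  {b→[1]; c→[0]}
  3. unlink(c)  ⇒  .F..........  {b→[1]}
  4. unlink(b)  ⇒  ............  {}
  5. create(c)  ⇒  F...........  {c→[0]}
  6. create(a)  ⇒  FF..........  {a→[1]; c→[0]}
  7. unlink(c)  ⇒  .F..........  {a→[1]}
  8. create(c)  ⇒  FF..........  {a→[1]; c→[0]}
  9. unlink(a)  ⇒  F...........  {c→[0]}

bitmap = F...........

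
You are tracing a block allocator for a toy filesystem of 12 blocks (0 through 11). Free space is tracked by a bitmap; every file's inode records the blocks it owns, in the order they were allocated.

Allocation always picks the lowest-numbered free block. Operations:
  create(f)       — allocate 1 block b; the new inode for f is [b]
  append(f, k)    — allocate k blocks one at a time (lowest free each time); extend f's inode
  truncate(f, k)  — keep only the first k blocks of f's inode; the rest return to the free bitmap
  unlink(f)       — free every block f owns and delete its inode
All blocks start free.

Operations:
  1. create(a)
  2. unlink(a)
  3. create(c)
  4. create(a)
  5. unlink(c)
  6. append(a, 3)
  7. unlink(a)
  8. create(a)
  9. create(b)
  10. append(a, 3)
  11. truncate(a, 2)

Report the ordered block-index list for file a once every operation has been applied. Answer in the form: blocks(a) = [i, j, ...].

blocks(a) = [0, 2]

after create(a) → a:[0]  free=[F...........]
after unlink(a) →   free=[............]
after create(c) → c:[0]  free=[F...........]
after create(a) → a:[1], c:[0]  free=[FF..........]
after unlink(c) → a:[1]  free=[.F..........]
after append(a, 3) → a:[1, 0, 2, 3]  free=[FFFF........]
after unlink(a) →   free=[............]
after create(a) → a:[0]  free=[F...........]
after create(b) → a:[0], b:[1]  free=[FF..........]
after append(a, 3) → a:[0, 2, 3, 4], b:[1]  free=[FFFFF.......]
after truncate(a, 2) → a:[0, 2], b:[1]  free=[FFF.........]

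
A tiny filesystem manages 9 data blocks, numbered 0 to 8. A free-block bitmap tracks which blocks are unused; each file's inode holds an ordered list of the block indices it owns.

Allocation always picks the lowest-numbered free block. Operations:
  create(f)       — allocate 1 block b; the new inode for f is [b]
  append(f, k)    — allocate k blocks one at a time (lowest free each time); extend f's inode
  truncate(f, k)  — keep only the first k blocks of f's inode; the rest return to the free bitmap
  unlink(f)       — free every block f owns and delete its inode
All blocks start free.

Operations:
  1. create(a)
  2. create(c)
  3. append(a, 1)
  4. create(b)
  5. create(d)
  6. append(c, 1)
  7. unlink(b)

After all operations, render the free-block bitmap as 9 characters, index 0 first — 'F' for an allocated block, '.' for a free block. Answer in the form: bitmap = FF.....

bitmap = FFF.FF...

create(a): bitmap=F........ | a=[0]
create(c): bitmap=FF....... | a=[0] c=[1]
append(a, 1): bitmap=FFF...... | a=[0, 2] c=[1]
create(b): bitmap=FFFF..... | a=[0, 2] b=[3] c=[1]
create(d): bitmap=FFFFF.... | a=[0, 2] b=[3] c=[1] d=[4]
append(c, 1): bitmap=FFFFFF... | a=[0, 2] b=[3] c=[1, 5] d=[4]
unlink(b): bitmap=FFF.FF... | a=[0, 2] c=[1, 5] d=[4]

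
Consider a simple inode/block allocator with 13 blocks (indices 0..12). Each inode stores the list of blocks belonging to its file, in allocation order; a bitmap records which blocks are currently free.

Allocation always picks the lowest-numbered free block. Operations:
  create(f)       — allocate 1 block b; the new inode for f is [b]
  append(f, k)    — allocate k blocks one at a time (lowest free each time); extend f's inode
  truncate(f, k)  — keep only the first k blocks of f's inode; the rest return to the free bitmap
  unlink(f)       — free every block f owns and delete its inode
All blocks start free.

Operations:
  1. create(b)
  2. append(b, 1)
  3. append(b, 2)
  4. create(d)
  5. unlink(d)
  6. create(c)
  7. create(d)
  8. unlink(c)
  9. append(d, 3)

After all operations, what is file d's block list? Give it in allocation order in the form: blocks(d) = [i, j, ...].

after create(b) → b:[0]  free=[F............]
after append(b, 1) → b:[0, 1]  free=[FF...........]
after append(b, 2) → b:[0, 1, 2, 3]  free=[FFFF.........]
after create(d) → b:[0, 1, 2, 3], d:[4]  free=[FFFFF........]
after unlink(d) → b:[0, 1, 2, 3]  free=[FFFF.........]
after create(c) → b:[0, 1, 2, 3], c:[4]  free=[FFFFF........]
after create(d) → b:[0, 1, 2, 3], c:[4], d:[5]  free=[FFFFFF.......]
after unlink(c) → b:[0, 1, 2, 3], d:[5]  free=[FFFF.F.......]
after append(d, 3) → b:[0, 1, 2, 3], d:[5, 4, 6, 7]  free=[FFFFFFFF.....]

blocks(d) = [5, 4, 6, 7]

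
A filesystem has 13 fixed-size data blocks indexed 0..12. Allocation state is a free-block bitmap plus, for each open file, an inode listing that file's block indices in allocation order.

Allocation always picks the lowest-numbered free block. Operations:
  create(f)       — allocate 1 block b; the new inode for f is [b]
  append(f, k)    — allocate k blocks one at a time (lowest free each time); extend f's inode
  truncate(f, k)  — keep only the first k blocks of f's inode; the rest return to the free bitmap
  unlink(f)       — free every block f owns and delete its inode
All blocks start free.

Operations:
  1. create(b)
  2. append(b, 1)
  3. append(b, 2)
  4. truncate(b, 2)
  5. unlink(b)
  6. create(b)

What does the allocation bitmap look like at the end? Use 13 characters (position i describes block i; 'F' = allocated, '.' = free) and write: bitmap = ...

create(b): bitmap=F............ | b=[0]
append(b, 1): bitmap=FF........... | b=[0, 1]
append(b, 2): bitmap=FFFF......... | b=[0, 1, 2, 3]
truncate(b, 2): bitmap=FF........... | b=[0, 1]
unlink(b): bitmap=............. | 
create(b): bitmap=F............ | b=[0]

bitmap = F............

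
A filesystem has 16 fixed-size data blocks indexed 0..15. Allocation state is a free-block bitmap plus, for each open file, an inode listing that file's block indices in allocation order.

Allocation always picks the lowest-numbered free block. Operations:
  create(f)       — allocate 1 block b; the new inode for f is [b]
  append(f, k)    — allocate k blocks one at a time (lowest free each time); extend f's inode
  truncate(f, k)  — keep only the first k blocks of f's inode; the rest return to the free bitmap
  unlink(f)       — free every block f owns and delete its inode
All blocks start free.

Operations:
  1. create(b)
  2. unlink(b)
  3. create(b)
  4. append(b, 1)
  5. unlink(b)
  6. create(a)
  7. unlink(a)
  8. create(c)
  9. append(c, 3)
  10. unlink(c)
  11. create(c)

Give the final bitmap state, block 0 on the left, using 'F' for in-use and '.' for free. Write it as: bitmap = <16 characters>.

after create(b) → b:[0]  free=[F...............]
after unlink(b) →   free=[................]
after create(b) → b:[0]  free=[F...............]
after append(b, 1) → b:[0, 1]  free=[FF..............]
after unlink(b) →   free=[................]
after create(a) → a:[0]  free=[F...............]
after unlink(a) →   free=[................]
after create(c) → c:[0]  free=[F...............]
after append(c, 3) → c:[0, 1, 2, 3]  free=[FFFF............]
after unlink(c) →   free=[................]
after create(c) → c:[0]  free=[F...............]

bitmap = F...............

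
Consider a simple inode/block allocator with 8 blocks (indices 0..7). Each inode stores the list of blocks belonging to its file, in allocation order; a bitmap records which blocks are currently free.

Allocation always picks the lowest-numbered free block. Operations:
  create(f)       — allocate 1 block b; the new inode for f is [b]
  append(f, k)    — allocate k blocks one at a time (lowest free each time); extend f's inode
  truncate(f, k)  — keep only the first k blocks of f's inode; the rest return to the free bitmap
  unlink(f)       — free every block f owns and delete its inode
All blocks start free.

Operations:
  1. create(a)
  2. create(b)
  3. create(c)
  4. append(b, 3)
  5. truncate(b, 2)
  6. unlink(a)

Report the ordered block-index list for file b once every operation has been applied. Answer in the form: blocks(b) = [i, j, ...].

after create(a) → a:[0]  free=[F.......]
after create(b) → a:[0], b:[1]  free=[FF......]
after create(c) → a:[0], b:[1], c:[2]  free=[FFF.....]
after append(b, 3) → a:[0], b:[1, 3, 4, 5], c:[2]  free=[FFFFFF..]
after truncate(b, 2) → a:[0], b:[1, 3], c:[2]  free=[FFFF....]
after unlink(a) → b:[1, 3], c:[2]  free=[.FFF....]

blocks(b) = [1, 3]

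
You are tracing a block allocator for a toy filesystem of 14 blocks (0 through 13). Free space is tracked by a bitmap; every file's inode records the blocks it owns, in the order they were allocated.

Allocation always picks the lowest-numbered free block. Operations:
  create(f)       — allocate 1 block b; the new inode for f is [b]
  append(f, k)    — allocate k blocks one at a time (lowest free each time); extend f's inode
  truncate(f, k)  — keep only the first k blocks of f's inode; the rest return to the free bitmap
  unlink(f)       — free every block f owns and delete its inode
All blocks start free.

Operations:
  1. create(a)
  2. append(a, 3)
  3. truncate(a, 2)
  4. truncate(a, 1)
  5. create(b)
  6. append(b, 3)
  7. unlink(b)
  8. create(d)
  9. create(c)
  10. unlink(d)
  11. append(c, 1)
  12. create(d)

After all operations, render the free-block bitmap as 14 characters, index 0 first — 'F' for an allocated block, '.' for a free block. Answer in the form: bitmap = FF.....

bitmap = FFFF..........

  1. create(a)  ⇒  F.............  {a→[0]}
  2. append(a, 3)  ⇒  FFFF..........  {a→[0, 1, 2, 3]}
  3. truncate(a, 2)  ⇒  FF............  {a→[0, 1]}
  4. truncate(a, 1)  ⇒  F.............  {a→[0]}
  5. create(b)  ⇒  FF............  {a→[0]; b→[1]}
  6. append(b, 3)  ⇒  FFFFF.........  {a→[0]; b→[1, 2, 3, 4]}
  7. unlink(b)  ⇒  F.............  {a→[0]}
  8. create(d)  ⇒  FF............  {a→[0]; d→[1]}
  9. create(c)  ⇒  FFF...........  {a→[0]; c→[2]; d→[1]}
  10. unlink(d)  ⇒  F.F...........  {a→[0]; c→[2]}
  11. append(c, 1)  ⇒  FFF...........  {a→[0]; c→[2, 1]}
  12. create(d)  ⇒  FFFF..........  {a→[0]; c→[2, 1]; d→[3]}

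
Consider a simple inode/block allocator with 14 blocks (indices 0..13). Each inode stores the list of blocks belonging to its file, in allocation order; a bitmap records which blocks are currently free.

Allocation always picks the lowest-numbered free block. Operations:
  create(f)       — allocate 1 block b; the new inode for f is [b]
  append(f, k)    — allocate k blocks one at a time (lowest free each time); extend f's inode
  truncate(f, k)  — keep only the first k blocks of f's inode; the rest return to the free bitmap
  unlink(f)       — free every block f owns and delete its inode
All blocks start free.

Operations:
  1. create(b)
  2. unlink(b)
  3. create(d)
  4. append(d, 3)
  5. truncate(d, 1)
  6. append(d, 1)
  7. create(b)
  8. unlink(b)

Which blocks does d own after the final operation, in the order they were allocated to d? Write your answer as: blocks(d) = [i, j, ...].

blocks(d) = [0, 1]

[1] create(b) — b=0 (map F.............)
[2] unlink(b) —  (map ..............)
[3] create(d) — d=0 (map F.............)
[4] append(d, 3) — d=0,1,2,3 (map FFFF..........)
[5] truncate(d, 1) — d=0 (map F.............)
[6] append(d, 1) — d=0,1 (map FF............)
[7] create(b) — b=2 d=0,1 (map FFF...........)
[8] unlink(b) — d=0,1 (map FF............)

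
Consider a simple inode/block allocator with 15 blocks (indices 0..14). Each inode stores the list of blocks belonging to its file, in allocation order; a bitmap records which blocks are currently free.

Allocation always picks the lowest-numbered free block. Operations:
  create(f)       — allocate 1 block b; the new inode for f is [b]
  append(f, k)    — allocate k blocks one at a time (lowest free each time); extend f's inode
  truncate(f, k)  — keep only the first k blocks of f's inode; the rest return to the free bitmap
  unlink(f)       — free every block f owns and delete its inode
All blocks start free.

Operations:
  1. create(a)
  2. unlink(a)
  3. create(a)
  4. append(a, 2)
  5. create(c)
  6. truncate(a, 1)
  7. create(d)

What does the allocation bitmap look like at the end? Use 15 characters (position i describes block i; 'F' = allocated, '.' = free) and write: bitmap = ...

bitmap = FF.F...........

after create(a) → a:[0]  free=[F..............]
after unlink(a) →   free=[...............]
after create(a) → a:[0]  free=[F..............]
after append(a, 2) → a:[0, 1, 2]  free=[FFF............]
after create(c) → a:[0, 1, 2], c:[3]  free=[FFFF...........]
after truncate(a, 1) → a:[0], c:[3]  free=[F..F...........]
after create(d) → a:[0], c:[3], d:[1]  free=[FF.F...........]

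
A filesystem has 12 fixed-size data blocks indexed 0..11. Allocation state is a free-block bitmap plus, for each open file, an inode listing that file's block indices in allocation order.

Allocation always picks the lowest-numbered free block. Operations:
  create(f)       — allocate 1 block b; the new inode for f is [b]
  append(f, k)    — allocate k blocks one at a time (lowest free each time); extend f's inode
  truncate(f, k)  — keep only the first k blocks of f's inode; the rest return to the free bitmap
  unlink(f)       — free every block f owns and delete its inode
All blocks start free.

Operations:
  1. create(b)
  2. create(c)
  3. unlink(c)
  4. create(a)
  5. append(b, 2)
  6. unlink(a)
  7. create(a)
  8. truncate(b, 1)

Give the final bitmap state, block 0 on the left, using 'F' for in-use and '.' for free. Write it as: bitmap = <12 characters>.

bitmap = FF..........

after create(b) → b:[0]  free=[F...........]
after create(c) → b:[0], c:[1]  free=[FF..........]
after unlink(c) → b:[0]  free=[F...........]
after create(a) → a:[1], b:[0]  free=[FF..........]
after append(b, 2) → a:[1], b:[0, 2, 3]  free=[FFFF........]
after unlink(a) → b:[0, 2, 3]  free=[F.FF........]
after create(a) → a:[1], b:[0, 2, 3]  free=[FFFF........]
after truncate(b, 1) → a:[1], b:[0]  free=[FF..........]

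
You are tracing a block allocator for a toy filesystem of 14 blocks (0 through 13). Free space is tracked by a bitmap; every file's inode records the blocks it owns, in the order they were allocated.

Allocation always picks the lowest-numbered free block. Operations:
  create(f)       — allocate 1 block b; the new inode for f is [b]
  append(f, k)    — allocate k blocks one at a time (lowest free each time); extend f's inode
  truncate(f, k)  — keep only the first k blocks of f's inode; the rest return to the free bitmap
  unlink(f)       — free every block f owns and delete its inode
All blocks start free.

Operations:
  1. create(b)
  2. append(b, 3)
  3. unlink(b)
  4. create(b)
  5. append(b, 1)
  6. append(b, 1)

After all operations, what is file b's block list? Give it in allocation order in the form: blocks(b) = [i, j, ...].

  1. create(b)  ⇒  F.............  {b→[0]}
  2. append(b, 3)  ⇒  FFFF..........  {b→[0, 1, 2, 3]}
  3. unlink(b)  ⇒  ..............  {}
  4. create(b)  ⇒  F.............  {b→[0]}
  5. append(b, 1)  ⇒  FF............  {b→[0, 1]}
  6. append(b, 1)  ⇒  FFF...........  {b→[0, 1, 2]}

blocks(b) = [0, 1, 2]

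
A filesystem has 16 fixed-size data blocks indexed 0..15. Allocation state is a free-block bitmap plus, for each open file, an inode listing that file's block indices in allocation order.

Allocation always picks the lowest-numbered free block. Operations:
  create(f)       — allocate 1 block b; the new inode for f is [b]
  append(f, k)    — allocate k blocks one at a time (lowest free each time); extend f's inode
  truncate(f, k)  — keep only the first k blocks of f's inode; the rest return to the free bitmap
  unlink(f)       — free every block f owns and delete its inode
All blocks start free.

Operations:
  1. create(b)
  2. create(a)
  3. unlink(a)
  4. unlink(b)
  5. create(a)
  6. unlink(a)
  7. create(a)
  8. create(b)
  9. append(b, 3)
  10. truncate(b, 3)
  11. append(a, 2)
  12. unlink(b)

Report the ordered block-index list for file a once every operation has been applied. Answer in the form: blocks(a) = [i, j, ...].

blocks(a) = [0, 4, 5]

create(b): bitmap=F............... | b=[0]
create(a): bitmap=FF.............. | a=[1] b=[0]
unlink(a): bitmap=F............... | b=[0]
unlink(b): bitmap=................ | 
create(a): bitmap=F............... | a=[0]
unlink(a): bitmap=................ | 
create(a): bitmap=F............... | a=[0]
create(b): bitmap=FF.............. | a=[0] b=[1]
append(b, 3): bitmap=FFFFF........... | a=[0] b=[1, 2, 3, 4]
truncate(b, 3): bitmap=FFFF............ | a=[0] b=[1, 2, 3]
append(a, 2): bitmap=FFFFFF.......... | a=[0, 4, 5] b=[1, 2, 3]
unlink(b): bitmap=F...FF.......... | a=[0, 4, 5]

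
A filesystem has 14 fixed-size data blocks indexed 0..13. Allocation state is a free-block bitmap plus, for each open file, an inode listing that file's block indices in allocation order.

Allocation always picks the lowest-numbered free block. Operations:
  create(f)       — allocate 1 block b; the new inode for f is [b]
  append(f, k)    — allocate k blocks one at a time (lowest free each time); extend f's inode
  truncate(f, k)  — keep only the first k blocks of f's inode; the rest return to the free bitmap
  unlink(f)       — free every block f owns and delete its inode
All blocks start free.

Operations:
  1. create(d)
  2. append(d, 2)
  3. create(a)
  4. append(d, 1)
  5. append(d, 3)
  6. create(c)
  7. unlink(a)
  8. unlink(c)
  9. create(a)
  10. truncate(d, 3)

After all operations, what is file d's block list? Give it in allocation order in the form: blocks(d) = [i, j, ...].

[1] create(d) — d=0 (map F.............)
[2] append(d, 2) — d=0,1,2 (map FFF...........)
[3] create(a) — a=3 d=0,1,2 (map FFFF..........)
[4] append(d, 1) — a=3 d=0,1,2,4 (map FFFFF.........)
[5] append(d, 3) — a=3 d=0,1,2,4,5,6,7 (map FFFFFFFF......)
[6] create(c) — a=3 c=8 d=0,1,2,4,5,6,7 (map FFFFFFFFF.....)
[7] unlink(a) — c=8 d=0,1,2,4,5,6,7 (map FFF.FFFFF.....)
[8] unlink(c) — d=0,1,2,4,5,6,7 (map FFF.FFFF......)
[9] create(a) — a=3 d=0,1,2,4,5,6,7 (map FFFFFFFF......)
[10] truncate(d, 3) — a=3 d=0,1,2 (map FFFF..........)

blocks(d) = [0, 1, 2]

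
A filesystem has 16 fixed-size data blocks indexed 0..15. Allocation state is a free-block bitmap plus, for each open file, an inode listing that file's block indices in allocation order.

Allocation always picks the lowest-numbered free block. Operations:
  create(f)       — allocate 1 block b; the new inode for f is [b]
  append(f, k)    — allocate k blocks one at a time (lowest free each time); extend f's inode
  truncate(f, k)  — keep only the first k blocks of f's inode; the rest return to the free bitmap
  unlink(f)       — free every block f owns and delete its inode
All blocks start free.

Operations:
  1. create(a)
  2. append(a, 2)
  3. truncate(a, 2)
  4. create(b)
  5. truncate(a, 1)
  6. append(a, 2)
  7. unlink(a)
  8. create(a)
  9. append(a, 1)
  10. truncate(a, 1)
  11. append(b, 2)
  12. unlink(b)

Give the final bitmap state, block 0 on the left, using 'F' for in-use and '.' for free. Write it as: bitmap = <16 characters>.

bitmap = F...............

  1. create(a)  ⇒  F...............  {a→[0]}
  2. append(a, 2)  ⇒  FFF.............  {a→[0, 1, 2]}
  3. truncate(a, 2)  ⇒  FF..............  {a→[0, 1]}
  4. create(b)  ⇒  FFF.............  {a→[0, 1]; b→[2]}
  5. truncate(a, 1)  ⇒  F.F.............  {a→[0]; b→[2]}
  6. append(a, 2)  ⇒  FFFF............  {a→[0, 1, 3]; b→[2]}
  7. unlink(a)  ⇒  ..F.............  {b→[2]}
  8. create(a)  ⇒  F.F.............  {a→[0]; b→[2]}
  9. append(a, 1)  ⇒  FFF.............  {a→[0, 1]; b→[2]}
  10. truncate(a, 1)  ⇒  F.F.............  {a→[0]; b→[2]}
  11. append(b, 2)  ⇒  FFFF............  {a→[0]; b→[2, 1, 3]}
  12. unlink(b)  ⇒  F...............  {a→[0]}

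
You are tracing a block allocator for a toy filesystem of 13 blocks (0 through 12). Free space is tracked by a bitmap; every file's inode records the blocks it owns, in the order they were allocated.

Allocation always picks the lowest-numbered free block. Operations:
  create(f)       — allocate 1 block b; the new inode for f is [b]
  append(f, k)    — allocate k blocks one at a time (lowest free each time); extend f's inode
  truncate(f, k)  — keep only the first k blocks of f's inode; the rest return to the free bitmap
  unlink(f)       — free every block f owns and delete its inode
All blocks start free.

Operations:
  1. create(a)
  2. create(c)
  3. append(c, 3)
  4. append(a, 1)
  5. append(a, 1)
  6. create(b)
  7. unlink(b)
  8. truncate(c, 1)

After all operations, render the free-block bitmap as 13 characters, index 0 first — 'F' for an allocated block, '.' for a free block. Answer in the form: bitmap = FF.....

bitmap = FF...FF......

[1] create(a) — a=0 (map F............)
[2] create(c) — a=0 c=1 (map FF...........)
[3] append(c, 3) — a=0 c=1,2,3,4 (map FFFFF........)
[4] append(a, 1) — a=0,5 c=1,2,3,4 (map FFFFFF.......)
[5] append(a, 1) — a=0,5,6 c=1,2,3,4 (map FFFFFFF......)
[6] create(b) — a=0,5,6 b=7 c=1,2,3,4 (map FFFFFFFF.....)
[7] unlink(b) — a=0,5,6 c=1,2,3,4 (map FFFFFFF......)
[8] truncate(c, 1) — a=0,5,6 c=1 (map FF...FF......)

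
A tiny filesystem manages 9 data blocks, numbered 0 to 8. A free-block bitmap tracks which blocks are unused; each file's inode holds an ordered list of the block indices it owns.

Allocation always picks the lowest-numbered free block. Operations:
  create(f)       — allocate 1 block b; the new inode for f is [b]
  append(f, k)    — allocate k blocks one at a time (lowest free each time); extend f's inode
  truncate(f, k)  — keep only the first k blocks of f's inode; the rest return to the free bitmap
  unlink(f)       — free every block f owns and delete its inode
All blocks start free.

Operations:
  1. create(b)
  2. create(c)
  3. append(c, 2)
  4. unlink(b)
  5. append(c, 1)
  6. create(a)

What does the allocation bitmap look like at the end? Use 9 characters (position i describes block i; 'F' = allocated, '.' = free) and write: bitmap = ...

[1] create(b) — b=0 (map F........)
[2] create(c) — b=0 c=1 (map FF.......)
[3] append(c, 2) — b=0 c=1,2,3 (map FFFF.....)
[4] unlink(b) — c=1,2,3 (map .FFF.....)
[5] append(c, 1) — c=1,2,3,0 (map FFFF.....)
[6] create(a) — a=4 c=1,2,3,0 (map FFFFF....)

bitmap = FFFFF....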